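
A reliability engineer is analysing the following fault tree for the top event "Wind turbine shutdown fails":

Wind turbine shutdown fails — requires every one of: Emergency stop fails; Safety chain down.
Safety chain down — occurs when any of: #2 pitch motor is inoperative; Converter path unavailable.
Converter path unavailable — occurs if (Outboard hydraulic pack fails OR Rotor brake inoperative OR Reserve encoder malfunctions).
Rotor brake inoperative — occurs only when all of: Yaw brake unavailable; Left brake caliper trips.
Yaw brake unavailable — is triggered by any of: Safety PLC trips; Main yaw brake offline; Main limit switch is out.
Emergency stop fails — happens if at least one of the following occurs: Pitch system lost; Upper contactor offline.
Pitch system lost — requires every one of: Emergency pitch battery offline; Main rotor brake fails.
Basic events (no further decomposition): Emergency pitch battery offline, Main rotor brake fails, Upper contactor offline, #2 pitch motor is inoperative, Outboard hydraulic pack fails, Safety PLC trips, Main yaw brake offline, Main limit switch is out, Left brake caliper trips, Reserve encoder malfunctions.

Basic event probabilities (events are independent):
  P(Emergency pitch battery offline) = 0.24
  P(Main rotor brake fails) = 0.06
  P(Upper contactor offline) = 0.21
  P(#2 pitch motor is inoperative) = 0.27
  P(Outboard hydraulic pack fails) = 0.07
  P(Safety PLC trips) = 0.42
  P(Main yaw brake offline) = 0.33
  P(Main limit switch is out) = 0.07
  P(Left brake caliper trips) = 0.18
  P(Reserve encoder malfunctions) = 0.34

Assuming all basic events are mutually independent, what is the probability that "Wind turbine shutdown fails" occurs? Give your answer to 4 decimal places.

P(Pitch system lost) [AND] = 0.24 × 0.06 = 0.014400
P(Emergency stop fails) [OR] = 1 − (1−0.014400) × (1−0.21) = 0.221376
P(Yaw brake unavailable) [OR] = 1 − (1−0.42) × (1−0.33) × (1−0.07) = 0.638602
P(Rotor brake inoperative) [AND] = 0.638602 × 0.18 = 0.114948
P(Converter path unavailable) [OR] = 1 − (1−0.07) × (1−0.114948) × (1−0.34) = 0.456755
P(Safety chain down) [OR] = 1 − (1−0.27) × (1−0.456755) = 0.603431
P(Wind turbine shutdown fails) [AND] = 0.221376 × 0.603431 = 0.133585
Rounded to 4 decimal places: P(Wind turbine shutdown fails) ≈ 0.1336.

0.1336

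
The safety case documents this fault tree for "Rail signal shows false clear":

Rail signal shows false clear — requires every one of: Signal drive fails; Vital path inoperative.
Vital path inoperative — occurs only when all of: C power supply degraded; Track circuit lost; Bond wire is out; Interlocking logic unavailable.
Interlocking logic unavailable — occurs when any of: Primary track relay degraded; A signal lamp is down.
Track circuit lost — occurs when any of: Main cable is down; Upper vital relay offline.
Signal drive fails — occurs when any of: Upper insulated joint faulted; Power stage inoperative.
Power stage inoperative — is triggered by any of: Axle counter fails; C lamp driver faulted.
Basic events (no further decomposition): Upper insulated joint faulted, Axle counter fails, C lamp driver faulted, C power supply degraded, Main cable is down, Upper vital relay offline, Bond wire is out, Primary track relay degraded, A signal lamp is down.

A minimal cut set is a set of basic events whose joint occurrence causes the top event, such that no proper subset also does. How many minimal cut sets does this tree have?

Power stage inoperative [OR]: union of children's cut sets → 2 cut set(s).
Signal drive fails [OR]: union of children's cut sets → 3 cut set(s).
Track circuit lost [OR]: union of children's cut sets → 2 cut set(s).
Interlocking logic unavailable [OR]: union of children's cut sets → 2 cut set(s).
Vital path inoperative [AND]: one cut set from each child combined → 1 × 2 × 1 × 2 = 4 cut set(s).
Rail signal shows false clear [AND]: one cut set from each child combined → 3 × 4 = 12 cut set(s).

12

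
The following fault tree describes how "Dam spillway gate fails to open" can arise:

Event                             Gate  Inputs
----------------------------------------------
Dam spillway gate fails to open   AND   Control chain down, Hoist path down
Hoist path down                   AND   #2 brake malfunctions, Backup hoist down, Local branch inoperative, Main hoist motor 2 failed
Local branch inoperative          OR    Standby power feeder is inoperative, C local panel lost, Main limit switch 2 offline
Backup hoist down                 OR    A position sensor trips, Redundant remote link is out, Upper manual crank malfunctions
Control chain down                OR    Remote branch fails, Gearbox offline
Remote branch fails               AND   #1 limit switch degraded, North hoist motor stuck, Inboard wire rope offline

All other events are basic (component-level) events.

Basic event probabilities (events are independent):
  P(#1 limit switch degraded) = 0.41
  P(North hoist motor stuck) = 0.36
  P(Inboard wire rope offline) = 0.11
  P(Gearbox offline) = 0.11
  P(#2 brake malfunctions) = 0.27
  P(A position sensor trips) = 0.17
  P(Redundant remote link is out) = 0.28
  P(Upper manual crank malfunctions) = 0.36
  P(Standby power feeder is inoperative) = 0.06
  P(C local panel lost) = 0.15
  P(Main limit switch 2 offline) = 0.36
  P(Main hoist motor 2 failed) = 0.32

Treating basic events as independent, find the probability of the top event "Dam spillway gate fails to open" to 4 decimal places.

0.0032

P(Remote branch fails) [AND] = 0.41 × 0.36 × 0.11 = 0.016236
P(Control chain down) [OR] = 1 − (1−0.016236) × (1−0.11) = 0.124450
P(Backup hoist down) [OR] = 1 − (1−0.17) × (1−0.28) × (1−0.36) = 0.617536
P(Local branch inoperative) [OR] = 1 − (1−0.06) × (1−0.15) × (1−0.36) = 0.488640
P(Hoist path down) [AND] = 0.27 × 0.617536 × 0.488640 × 0.32 = 0.026071
P(Dam spillway gate fails to open) [AND] = 0.124450 × 0.026071 = 0.003245
Rounded to 4 decimal places: P(Dam spillway gate fails to open) ≈ 0.0032.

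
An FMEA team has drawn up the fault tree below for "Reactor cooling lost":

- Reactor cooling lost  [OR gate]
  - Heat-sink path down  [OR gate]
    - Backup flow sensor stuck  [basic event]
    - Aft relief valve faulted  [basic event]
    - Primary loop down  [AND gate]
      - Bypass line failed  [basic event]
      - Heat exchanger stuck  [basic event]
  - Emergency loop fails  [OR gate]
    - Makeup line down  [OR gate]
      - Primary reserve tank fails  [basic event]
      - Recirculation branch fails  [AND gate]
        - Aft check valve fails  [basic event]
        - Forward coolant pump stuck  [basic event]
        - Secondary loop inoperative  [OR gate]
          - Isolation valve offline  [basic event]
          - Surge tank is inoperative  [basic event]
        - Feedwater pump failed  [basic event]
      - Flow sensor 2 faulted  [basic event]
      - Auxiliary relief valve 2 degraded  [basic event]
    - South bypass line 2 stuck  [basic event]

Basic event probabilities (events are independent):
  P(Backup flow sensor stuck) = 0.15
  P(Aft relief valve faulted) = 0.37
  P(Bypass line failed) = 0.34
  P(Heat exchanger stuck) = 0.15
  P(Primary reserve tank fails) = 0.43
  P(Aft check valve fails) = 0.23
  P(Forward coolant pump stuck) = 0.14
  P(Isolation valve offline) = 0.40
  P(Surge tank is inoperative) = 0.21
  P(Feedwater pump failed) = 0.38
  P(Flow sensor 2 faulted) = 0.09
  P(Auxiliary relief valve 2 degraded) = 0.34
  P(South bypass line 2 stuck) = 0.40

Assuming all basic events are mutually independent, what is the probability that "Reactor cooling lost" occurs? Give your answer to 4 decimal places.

0.8963

P(Primary loop down) [AND] = 0.34 × 0.15 = 0.051000
P(Heat-sink path down) [OR] = 1 − (1−0.15) × (1−0.37) × (1−0.051000) = 0.491811
P(Secondary loop inoperative) [OR] = 1 − (1−0.40) × (1−0.21) = 0.526000
P(Recirculation branch fails) [AND] = 0.23 × 0.14 × 0.526000 × 0.38 = 0.006436
P(Makeup line down) [OR] = 1 − (1−0.43) × (1−0.006436) × (1−0.09) × (1−0.34) = 0.659861
P(Emergency loop fails) [OR] = 1 − (1−0.659861) × (1−0.40) = 0.795917
P(Reactor cooling lost) [OR] = 1 − (1−0.491811) × (1−0.795917) = 0.896287
Rounded to 4 decimal places: P(Reactor cooling lost) ≈ 0.8963.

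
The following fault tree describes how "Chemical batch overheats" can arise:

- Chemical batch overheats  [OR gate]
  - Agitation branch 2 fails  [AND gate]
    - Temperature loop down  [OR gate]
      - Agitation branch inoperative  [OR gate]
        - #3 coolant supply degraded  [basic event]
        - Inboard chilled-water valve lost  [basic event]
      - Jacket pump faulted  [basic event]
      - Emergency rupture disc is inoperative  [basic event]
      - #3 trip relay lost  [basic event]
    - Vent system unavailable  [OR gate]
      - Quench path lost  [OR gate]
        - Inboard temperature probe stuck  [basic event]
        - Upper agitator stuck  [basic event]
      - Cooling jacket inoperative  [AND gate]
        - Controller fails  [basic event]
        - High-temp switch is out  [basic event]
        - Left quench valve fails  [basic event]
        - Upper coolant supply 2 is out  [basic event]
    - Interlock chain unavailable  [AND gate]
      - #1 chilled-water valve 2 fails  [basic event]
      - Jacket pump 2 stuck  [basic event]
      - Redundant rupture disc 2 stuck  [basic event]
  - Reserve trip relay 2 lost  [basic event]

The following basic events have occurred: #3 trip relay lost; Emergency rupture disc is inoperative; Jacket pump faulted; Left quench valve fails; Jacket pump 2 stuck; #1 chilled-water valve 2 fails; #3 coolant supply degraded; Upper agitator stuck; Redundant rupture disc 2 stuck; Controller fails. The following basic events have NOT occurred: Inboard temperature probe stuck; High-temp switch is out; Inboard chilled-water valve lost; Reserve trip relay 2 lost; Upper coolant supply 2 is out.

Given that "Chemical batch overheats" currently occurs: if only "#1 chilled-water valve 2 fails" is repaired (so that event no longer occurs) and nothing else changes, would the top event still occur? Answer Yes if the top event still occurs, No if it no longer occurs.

Counterfactual: set "#1 chilled-water valve 2 fails" to not occurred.
Agitation branch inoperative [OR]: #3 coolant supply degraded=occurs, Inboard chilled-water valve lost=not → at least one input occurs → occurs.
Temperature loop down [OR]: Agitation branch inoperative=occurs, Jacket pump faulted=occurs, Emergency rupture disc is inoperative=occurs, #3 trip relay lost=occurs → at least one input occurs → occurs.
Quench path lost [OR]: Inboard temperature probe stuck=not, Upper agitator stuck=occurs → at least one input occurs → occurs.
Cooling jacket inoperative [AND]: Controller fails=occurs, High-temp switch is out=not, Left quench valve fails=occurs, Upper coolant supply 2 is out=not → not all inputs occur → does not occur.
Vent system unavailable [OR]: Quench path lost=occurs, Cooling jacket inoperative=not → at least one input occurs → occurs.
Interlock chain unavailable [AND]: #1 chilled-water valve 2 fails=not, Jacket pump 2 stuck=occurs, Redundant rupture disc 2 stuck=occurs → not all inputs occur → does not occur.
Agitation branch 2 fails [AND]: Temperature loop down=occurs, Vent system unavailable=occurs, Interlock chain unavailable=not → not all inputs occur → does not occur.
Chemical batch overheats [OR]: Agitation branch 2 fails=not, Reserve trip relay 2 lost=not → no input occurs → does not occur.

No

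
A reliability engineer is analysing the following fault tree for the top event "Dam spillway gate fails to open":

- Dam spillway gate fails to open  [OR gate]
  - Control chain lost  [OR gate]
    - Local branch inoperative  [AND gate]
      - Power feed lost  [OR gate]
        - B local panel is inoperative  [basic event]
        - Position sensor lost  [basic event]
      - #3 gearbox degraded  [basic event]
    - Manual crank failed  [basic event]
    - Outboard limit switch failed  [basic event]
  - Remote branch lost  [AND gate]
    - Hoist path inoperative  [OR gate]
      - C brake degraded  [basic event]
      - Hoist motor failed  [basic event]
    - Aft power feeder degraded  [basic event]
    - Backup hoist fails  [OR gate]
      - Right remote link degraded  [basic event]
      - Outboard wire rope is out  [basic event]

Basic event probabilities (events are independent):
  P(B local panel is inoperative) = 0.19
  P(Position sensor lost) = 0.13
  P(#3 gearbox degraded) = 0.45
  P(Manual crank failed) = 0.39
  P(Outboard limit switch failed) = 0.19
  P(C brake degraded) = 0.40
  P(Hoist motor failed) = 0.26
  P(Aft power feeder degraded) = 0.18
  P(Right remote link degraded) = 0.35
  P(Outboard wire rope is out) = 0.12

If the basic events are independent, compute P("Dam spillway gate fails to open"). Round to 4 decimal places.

0.5899

P(Power feed lost) [OR] = 1 − (1−0.19) × (1−0.13) = 0.295300
P(Local branch inoperative) [AND] = 0.295300 × 0.45 = 0.132885
P(Control chain lost) [OR] = 1 − (1−0.132885) × (1−0.39) × (1−0.19) = 0.571558
P(Hoist path inoperative) [OR] = 1 − (1−0.40) × (1−0.26) = 0.556000
P(Backup hoist fails) [OR] = 1 − (1−0.35) × (1−0.12) = 0.428000
P(Remote branch lost) [AND] = 0.556000 × 0.18 × 0.428000 = 0.042834
P(Dam spillway gate fails to open) [OR] = 1 − (1−0.571558) × (1−0.042834) = 0.589910
Rounded to 4 decimal places: P(Dam spillway gate fails to open) ≈ 0.5899.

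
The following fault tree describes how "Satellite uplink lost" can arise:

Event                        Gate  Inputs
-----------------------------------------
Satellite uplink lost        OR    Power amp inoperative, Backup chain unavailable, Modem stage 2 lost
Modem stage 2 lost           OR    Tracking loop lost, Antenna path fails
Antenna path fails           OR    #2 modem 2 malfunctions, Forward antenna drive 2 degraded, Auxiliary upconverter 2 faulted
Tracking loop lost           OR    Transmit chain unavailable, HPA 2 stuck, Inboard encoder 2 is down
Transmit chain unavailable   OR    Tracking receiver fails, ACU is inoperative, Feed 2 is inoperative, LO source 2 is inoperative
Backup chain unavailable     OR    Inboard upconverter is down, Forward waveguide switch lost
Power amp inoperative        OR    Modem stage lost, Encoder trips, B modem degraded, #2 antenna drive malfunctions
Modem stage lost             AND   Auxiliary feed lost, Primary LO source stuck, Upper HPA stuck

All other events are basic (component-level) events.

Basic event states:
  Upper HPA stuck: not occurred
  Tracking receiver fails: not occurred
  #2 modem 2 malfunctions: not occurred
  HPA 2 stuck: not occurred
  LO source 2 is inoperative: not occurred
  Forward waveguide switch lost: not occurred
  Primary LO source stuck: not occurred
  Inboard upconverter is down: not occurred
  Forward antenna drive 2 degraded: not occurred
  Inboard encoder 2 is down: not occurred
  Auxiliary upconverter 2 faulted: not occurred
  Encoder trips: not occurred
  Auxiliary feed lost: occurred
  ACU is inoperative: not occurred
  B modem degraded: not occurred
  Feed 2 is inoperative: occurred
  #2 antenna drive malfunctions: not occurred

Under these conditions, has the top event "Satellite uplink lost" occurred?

Modem stage lost [AND]: Auxiliary feed lost=occurs, Primary LO source stuck=not, Upper HPA stuck=not → not all inputs occur → does not occur.
Power amp inoperative [OR]: Modem stage lost=not, Encoder trips=not, B modem degraded=not, #2 antenna drive malfunctions=not → no input occurs → does not occur.
Backup chain unavailable [OR]: Inboard upconverter is down=not, Forward waveguide switch lost=not → no input occurs → does not occur.
Transmit chain unavailable [OR]: Tracking receiver fails=not, ACU is inoperative=not, Feed 2 is inoperative=occurs, LO source 2 is inoperative=not → at least one input occurs → occurs.
Tracking loop lost [OR]: Transmit chain unavailable=occurs, HPA 2 stuck=not, Inboard encoder 2 is down=not → at least one input occurs → occurs.
Antenna path fails [OR]: #2 modem 2 malfunctions=not, Forward antenna drive 2 degraded=not, Auxiliary upconverter 2 faulted=not → no input occurs → does not occur.
Modem stage 2 lost [OR]: Tracking loop lost=occurs, Antenna path fails=not → at least one input occurs → occurs.
Satellite uplink lost [OR]: Power amp inoperative=not, Backup chain unavailable=not, Modem stage 2 lost=occurs → at least one input occurs → occurs.

Yes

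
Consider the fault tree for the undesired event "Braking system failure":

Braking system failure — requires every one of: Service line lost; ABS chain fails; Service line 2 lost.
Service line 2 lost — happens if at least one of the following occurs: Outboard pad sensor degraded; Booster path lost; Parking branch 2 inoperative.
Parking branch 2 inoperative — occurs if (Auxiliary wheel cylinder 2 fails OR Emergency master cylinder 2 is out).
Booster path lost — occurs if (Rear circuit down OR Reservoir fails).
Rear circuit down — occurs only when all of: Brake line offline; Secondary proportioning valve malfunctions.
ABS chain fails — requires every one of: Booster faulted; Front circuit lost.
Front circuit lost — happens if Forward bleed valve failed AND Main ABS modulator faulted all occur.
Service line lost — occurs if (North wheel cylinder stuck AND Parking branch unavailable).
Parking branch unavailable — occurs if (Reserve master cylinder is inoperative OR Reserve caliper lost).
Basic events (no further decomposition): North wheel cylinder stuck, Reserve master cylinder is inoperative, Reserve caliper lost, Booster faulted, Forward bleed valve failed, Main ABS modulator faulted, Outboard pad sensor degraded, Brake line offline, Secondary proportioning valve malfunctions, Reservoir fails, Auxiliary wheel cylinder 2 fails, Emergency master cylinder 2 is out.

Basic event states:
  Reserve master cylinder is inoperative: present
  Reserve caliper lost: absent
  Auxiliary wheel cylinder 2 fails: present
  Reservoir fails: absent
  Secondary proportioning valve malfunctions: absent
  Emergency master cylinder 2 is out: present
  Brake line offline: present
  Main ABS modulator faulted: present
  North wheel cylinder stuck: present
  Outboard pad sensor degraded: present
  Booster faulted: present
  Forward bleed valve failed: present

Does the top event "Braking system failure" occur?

Parking branch unavailable [OR]: Reserve master cylinder is inoperative=occurs, Reserve caliper lost=not → at least one input occurs → occurs.
Service line lost [AND]: North wheel cylinder stuck=occurs, Parking branch unavailable=occurs → all inputs occur → occurs.
Front circuit lost [AND]: Forward bleed valve failed=occurs, Main ABS modulator faulted=occurs → all inputs occur → occurs.
ABS chain fails [AND]: Booster faulted=occurs, Front circuit lost=occurs → all inputs occur → occurs.
Rear circuit down [AND]: Brake line offline=occurs, Secondary proportioning valve malfunctions=not → not all inputs occur → does not occur.
Booster path lost [OR]: Rear circuit down=not, Reservoir fails=not → no input occurs → does not occur.
Parking branch 2 inoperative [OR]: Auxiliary wheel cylinder 2 fails=occurs, Emergency master cylinder 2 is out=occurs → at least one input occurs → occurs.
Service line 2 lost [OR]: Outboard pad sensor degraded=occurs, Booster path lost=not, Parking branch 2 inoperative=occurs → at least one input occurs → occurs.
Braking system failure [AND]: Service line lost=occurs, ABS chain fails=occurs, Service line 2 lost=occurs → all inputs occur → occurs.

Yes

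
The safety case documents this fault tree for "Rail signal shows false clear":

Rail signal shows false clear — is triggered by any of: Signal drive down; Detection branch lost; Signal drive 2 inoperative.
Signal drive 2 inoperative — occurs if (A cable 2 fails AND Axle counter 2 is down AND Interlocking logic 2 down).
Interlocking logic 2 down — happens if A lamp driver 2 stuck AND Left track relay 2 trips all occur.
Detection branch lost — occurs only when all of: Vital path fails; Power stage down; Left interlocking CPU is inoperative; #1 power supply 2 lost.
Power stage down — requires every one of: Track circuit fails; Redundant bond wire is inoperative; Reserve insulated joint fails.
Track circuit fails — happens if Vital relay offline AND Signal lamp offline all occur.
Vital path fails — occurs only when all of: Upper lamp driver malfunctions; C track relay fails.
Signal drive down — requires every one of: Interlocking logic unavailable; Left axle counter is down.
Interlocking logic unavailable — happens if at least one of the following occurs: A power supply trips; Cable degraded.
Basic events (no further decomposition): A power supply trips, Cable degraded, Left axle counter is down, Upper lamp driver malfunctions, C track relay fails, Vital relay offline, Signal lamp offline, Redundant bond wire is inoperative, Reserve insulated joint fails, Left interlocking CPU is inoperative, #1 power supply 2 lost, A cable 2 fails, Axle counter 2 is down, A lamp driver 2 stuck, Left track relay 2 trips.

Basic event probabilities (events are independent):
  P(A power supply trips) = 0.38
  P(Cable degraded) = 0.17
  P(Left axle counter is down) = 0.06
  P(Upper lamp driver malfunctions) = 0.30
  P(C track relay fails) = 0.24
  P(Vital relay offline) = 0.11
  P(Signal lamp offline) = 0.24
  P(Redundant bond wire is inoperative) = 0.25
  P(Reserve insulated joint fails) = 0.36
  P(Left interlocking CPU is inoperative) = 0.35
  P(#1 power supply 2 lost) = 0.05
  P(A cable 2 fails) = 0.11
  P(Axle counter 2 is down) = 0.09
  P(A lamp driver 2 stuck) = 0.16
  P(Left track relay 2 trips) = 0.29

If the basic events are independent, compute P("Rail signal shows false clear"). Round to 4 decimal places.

P(Interlocking logic unavailable) [OR] = 1 − (1−0.38) × (1−0.17) = 0.485400
P(Signal drive down) [AND] = 0.485400 × 0.06 = 0.029124
P(Vital path fails) [AND] = 0.30 × 0.24 = 0.072000
P(Track circuit fails) [AND] = 0.11 × 0.24 = 0.026400
P(Power stage down) [AND] = 0.026400 × 0.25 × 0.36 = 0.002376
P(Detection branch lost) [AND] = 0.072000 × 0.002376 × 0.35 × 0.05 = 0.000003
P(Interlocking logic 2 down) [AND] = 0.16 × 0.29 = 0.046400
P(Signal drive 2 inoperative) [AND] = 0.11 × 0.09 × 0.046400 = 0.000459
P(Rail signal shows false clear) [OR] = 1 − (1−0.029124) × (1−0.000003) × (1−0.000459) = 0.029573
Rounded to 4 decimal places: P(Rail signal shows false clear) ≈ 0.0296.

0.0296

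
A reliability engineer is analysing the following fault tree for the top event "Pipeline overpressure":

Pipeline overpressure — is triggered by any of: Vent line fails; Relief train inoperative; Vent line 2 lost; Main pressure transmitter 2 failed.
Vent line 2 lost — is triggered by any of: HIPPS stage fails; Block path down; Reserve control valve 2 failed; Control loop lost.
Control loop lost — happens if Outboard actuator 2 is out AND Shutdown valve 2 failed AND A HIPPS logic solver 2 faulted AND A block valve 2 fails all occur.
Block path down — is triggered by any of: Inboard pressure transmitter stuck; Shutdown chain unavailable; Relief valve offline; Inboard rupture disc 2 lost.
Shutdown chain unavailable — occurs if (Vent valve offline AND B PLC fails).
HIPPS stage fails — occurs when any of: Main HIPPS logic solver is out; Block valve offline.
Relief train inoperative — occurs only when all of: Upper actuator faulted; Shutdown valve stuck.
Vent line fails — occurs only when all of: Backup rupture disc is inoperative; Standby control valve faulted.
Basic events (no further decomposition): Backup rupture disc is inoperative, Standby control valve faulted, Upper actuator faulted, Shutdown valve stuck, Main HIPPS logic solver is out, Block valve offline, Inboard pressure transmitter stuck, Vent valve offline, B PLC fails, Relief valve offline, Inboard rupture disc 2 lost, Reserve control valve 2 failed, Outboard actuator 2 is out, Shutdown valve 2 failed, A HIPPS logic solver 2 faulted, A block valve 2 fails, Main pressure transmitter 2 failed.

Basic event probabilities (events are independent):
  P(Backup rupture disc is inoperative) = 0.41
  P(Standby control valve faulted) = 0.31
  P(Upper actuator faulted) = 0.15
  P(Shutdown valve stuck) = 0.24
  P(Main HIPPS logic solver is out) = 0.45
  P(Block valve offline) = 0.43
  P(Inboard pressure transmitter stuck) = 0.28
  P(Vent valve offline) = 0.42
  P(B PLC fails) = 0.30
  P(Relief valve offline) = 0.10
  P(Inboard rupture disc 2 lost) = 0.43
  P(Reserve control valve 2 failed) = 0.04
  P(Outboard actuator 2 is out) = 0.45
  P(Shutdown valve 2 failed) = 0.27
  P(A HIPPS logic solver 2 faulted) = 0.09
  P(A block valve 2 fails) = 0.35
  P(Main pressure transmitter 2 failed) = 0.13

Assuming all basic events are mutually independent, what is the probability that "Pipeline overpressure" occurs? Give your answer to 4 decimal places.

P(Vent line fails) [AND] = 0.41 × 0.31 = 0.127100
P(Relief train inoperative) [AND] = 0.15 × 0.24 = 0.036000
P(HIPPS stage fails) [OR] = 1 − (1−0.45) × (1−0.43) = 0.686500
P(Shutdown chain unavailable) [AND] = 0.42 × 0.30 = 0.126000
P(Block path down) [OR] = 1 − (1−0.28) × (1−0.126000) × (1−0.10) × (1−0.43) = 0.677179
P(Control loop lost) [AND] = 0.45 × 0.27 × 0.09 × 0.35 = 0.003827
P(Vent line 2 lost) [OR] = 1 − (1−0.686500) × (1−0.677179) × (1−0.04) × (1−0.003827) = 0.903216
P(Pipeline overpressure) [OR] = 1 − (1−0.127100) × (1−0.036000) × (1−0.903216) × (1−0.13) = 0.929146
Rounded to 4 decimal places: P(Pipeline overpressure) ≈ 0.9291.

0.9291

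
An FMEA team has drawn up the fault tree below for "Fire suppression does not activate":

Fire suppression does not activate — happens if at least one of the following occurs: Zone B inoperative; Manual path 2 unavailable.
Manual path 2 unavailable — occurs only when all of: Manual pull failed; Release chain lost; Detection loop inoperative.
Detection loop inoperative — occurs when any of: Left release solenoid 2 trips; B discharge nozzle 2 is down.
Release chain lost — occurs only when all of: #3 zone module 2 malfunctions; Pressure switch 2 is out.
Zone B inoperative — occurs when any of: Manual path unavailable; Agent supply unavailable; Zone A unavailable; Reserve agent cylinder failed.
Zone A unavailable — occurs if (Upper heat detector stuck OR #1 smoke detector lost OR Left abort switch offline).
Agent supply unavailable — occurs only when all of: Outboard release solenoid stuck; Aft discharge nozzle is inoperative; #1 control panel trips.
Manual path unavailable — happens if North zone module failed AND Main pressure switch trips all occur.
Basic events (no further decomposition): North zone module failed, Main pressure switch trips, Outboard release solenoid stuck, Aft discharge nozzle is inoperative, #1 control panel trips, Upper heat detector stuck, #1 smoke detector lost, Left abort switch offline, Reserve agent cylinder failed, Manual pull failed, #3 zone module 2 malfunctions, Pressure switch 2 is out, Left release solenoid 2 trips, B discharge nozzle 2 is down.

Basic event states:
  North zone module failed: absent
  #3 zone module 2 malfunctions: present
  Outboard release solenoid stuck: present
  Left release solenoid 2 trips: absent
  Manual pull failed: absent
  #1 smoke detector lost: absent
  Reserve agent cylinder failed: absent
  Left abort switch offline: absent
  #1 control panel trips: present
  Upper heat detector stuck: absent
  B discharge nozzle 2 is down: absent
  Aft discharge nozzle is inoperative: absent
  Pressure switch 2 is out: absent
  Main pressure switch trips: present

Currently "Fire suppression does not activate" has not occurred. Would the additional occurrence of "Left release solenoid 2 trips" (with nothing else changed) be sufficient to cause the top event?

No

Counterfactual: set "Left release solenoid 2 trips" to occurred.
Manual path unavailable [AND]: North zone module failed=not, Main pressure switch trips=occurs → not all inputs occur → does not occur.
Agent supply unavailable [AND]: Outboard release solenoid stuck=occurs, Aft discharge nozzle is inoperative=not, #1 control panel trips=occurs → not all inputs occur → does not occur.
Zone A unavailable [OR]: Upper heat detector stuck=not, #1 smoke detector lost=not, Left abort switch offline=not → no input occurs → does not occur.
Zone B inoperative [OR]: Manual path unavailable=not, Agent supply unavailable=not, Zone A unavailable=not, Reserve agent cylinder failed=not → no input occurs → does not occur.
Release chain lost [AND]: #3 zone module 2 malfunctions=occurs, Pressure switch 2 is out=not → not all inputs occur → does not occur.
Detection loop inoperative [OR]: Left release solenoid 2 trips=occurs, B discharge nozzle 2 is down=not → at least one input occurs → occurs.
Manual path 2 unavailable [AND]: Manual pull failed=not, Release chain lost=not, Detection loop inoperative=occurs → not all inputs occur → does not occur.
Fire suppression does not activate [OR]: Zone B inoperative=not, Manual path 2 unavailable=not → no input occurs → does not occur.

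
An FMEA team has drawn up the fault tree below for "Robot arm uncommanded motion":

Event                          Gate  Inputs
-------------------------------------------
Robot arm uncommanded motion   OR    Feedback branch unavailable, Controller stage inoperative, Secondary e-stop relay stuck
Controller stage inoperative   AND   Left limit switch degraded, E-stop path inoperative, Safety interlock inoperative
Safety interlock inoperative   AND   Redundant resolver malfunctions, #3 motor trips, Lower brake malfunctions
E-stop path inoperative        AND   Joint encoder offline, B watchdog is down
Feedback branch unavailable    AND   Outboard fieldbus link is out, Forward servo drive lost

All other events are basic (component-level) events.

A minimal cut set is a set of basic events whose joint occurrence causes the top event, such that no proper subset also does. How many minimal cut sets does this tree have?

Feedback branch unavailable [AND]: one cut set from each child combined → 1 × 1 = 1 cut set(s).
E-stop path inoperative [AND]: one cut set from each child combined → 1 × 1 = 1 cut set(s).
Safety interlock inoperative [AND]: one cut set from each child combined → 1 × 1 × 1 = 1 cut set(s).
Controller stage inoperative [AND]: one cut set from each child combined → 1 × 1 × 1 = 1 cut set(s).
Robot arm uncommanded motion [OR]: union of children's cut sets → 3 cut set(s).
Minimal cut sets: {Forward servo drive lost, Outboard fieldbus link is out}; {#3 motor trips, B watchdog is down, Joint encoder offline, Left limit switch degraded, Lower brake malfunctions, Redundant resolver malfunctions}; {Secondary e-stop relay stuck}.

3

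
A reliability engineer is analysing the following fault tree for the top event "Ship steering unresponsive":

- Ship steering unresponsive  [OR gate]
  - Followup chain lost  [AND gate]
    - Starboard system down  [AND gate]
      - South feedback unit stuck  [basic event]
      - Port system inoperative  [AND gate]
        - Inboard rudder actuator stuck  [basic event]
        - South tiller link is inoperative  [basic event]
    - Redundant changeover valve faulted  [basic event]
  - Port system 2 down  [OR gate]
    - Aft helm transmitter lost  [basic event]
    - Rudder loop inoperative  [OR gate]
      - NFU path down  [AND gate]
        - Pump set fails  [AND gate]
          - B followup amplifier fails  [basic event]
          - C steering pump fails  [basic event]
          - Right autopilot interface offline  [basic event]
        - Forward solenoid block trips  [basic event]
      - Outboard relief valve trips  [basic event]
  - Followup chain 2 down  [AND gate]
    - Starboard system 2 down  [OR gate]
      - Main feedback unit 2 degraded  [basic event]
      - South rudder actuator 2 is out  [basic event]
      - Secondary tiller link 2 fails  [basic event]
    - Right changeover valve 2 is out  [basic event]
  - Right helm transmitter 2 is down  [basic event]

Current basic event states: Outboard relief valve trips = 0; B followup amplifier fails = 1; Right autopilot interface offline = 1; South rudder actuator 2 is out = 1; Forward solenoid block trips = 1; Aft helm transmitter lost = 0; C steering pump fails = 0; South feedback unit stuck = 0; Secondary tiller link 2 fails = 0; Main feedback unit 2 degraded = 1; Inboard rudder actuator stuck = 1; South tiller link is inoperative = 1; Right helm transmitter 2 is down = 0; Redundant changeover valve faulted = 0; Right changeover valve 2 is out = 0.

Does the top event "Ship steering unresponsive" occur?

Port system inoperative [AND]: Inboard rudder actuator stuck=occurs, South tiller link is inoperative=occurs → all inputs occur → occurs.
Starboard system down [AND]: South feedback unit stuck=not, Port system inoperative=occurs → not all inputs occur → does not occur.
Followup chain lost [AND]: Starboard system down=not, Redundant changeover valve faulted=not → not all inputs occur → does not occur.
Pump set fails [AND]: B followup amplifier fails=occurs, C steering pump fails=not, Right autopilot interface offline=occurs → not all inputs occur → does not occur.
NFU path down [AND]: Pump set fails=not, Forward solenoid block trips=occurs → not all inputs occur → does not occur.
Rudder loop inoperative [OR]: NFU path down=not, Outboard relief valve trips=not → no input occurs → does not occur.
Port system 2 down [OR]: Aft helm transmitter lost=not, Rudder loop inoperative=not → no input occurs → does not occur.
Starboard system 2 down [OR]: Main feedback unit 2 degraded=occurs, South rudder actuator 2 is out=occurs, Secondary tiller link 2 fails=not → at least one input occurs → occurs.
Followup chain 2 down [AND]: Starboard system 2 down=occurs, Right changeover valve 2 is out=not → not all inputs occur → does not occur.
Ship steering unresponsive [OR]: Followup chain lost=not, Port system 2 down=not, Followup chain 2 down=not, Right helm transmitter 2 is down=not → no input occurs → does not occur.

No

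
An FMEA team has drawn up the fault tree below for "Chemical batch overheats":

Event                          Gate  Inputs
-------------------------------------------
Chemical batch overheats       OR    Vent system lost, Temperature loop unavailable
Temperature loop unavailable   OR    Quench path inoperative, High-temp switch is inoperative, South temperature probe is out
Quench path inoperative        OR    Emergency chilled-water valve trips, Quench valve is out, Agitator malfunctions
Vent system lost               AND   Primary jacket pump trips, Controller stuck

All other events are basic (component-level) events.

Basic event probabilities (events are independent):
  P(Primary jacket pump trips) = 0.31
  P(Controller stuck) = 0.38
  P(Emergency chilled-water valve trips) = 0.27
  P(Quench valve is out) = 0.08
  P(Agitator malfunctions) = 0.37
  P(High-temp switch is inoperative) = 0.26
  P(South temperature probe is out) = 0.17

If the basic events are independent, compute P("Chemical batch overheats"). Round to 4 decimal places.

0.7707

P(Vent system lost) [AND] = 0.31 × 0.38 = 0.117800
P(Quench path inoperative) [OR] = 1 − (1−0.27) × (1−0.08) × (1−0.37) = 0.576892
P(Temperature loop unavailable) [OR] = 1 − (1−0.576892) × (1−0.26) × (1−0.17) = 0.740127
P(Chemical batch overheats) [OR] = 1 − (1−0.117800) × (1−0.740127) = 0.770740
Rounded to 4 decimal places: P(Chemical batch overheats) ≈ 0.7707.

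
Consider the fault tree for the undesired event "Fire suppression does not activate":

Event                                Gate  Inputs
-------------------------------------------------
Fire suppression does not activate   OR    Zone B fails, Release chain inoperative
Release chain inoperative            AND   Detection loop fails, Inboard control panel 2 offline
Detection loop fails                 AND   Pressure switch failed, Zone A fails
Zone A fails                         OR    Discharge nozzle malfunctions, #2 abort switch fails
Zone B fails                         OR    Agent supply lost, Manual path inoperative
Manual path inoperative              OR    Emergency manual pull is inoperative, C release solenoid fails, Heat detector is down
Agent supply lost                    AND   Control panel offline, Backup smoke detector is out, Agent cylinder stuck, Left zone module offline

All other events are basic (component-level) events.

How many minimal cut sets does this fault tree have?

Agent supply lost [AND]: one cut set from each child combined → 1 × 1 × 1 × 1 = 1 cut set(s).
Manual path inoperative [OR]: union of children's cut sets → 3 cut set(s).
Zone B fails [OR]: union of children's cut sets → 4 cut set(s).
Zone A fails [OR]: union of children's cut sets → 2 cut set(s).
Detection loop fails [AND]: one cut set from each child combined → 1 × 2 = 2 cut set(s).
Release chain inoperative [AND]: one cut set from each child combined → 2 × 1 = 2 cut set(s).
Fire suppression does not activate [OR]: union of children's cut sets → 6 cut set(s).
Minimal cut sets: {Agent cylinder stuck, Backup smoke detector is out, Control panel offline, Left zone module offline}; {Emergency manual pull is inoperative}; {C release solenoid fails}; {Heat detector is down}; {Discharge nozzle malfunctions, Inboard control panel 2 offline, Pressure switch failed}; {#2 abort switch fails, Inboard control panel 2 offline, Pressure switch failed}.

6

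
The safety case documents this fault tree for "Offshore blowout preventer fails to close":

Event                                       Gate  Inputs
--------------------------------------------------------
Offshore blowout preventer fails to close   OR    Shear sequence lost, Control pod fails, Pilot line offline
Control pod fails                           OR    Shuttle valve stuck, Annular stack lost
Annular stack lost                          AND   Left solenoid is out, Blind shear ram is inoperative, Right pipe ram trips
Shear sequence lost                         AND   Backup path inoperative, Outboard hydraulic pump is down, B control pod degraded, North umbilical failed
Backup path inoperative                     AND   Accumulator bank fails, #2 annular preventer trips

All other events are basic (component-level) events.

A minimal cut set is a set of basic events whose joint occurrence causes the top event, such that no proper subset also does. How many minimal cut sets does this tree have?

Backup path inoperative [AND]: one cut set from each child combined → 1 × 1 = 1 cut set(s).
Shear sequence lost [AND]: one cut set from each child combined → 1 × 1 × 1 × 1 = 1 cut set(s).
Annular stack lost [AND]: one cut set from each child combined → 1 × 1 × 1 = 1 cut set(s).
Control pod fails [OR]: union of children's cut sets → 2 cut set(s).
Offshore blowout preventer fails to close [OR]: union of children's cut sets → 4 cut set(s).
Minimal cut sets: {#2 annular preventer trips, Accumulator bank fails, B control pod degraded, North umbilical failed, Outboard hydraulic pump is down}; {Shuttle valve stuck}; {Blind shear ram is inoperative, Left solenoid is out, Right pipe ram trips}; {Pilot line offline}.

4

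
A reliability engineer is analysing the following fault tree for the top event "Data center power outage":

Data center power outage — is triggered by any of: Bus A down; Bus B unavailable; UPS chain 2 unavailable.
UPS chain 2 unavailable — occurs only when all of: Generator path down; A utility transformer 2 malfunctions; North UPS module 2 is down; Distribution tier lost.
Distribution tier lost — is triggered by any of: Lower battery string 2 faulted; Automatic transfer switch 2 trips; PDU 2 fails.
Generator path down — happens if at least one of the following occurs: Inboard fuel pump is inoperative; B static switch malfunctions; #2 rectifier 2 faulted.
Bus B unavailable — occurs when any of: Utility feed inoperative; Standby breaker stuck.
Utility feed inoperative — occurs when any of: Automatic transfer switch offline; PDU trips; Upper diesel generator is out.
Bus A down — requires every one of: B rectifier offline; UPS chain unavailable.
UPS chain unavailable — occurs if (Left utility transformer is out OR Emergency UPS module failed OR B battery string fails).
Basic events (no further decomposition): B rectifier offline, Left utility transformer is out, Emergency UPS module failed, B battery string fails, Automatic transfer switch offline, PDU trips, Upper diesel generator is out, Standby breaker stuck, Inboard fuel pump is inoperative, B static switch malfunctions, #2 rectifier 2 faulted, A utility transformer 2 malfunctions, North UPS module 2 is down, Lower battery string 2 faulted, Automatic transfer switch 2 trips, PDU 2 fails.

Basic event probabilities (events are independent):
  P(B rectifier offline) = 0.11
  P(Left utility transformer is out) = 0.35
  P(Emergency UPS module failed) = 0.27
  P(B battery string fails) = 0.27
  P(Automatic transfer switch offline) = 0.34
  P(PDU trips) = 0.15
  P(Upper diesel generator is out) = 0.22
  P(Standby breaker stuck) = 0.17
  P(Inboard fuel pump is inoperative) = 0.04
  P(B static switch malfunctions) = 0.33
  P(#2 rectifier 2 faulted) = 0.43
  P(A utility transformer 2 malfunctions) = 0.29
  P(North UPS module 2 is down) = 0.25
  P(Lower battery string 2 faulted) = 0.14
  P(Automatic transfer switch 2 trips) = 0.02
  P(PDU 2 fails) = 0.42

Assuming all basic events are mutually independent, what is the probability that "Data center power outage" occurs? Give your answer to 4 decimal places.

P(UPS chain unavailable) [OR] = 1 − (1−0.35) × (1−0.27) × (1−0.27) = 0.653615
P(Bus A down) [AND] = 0.11 × 0.653615 = 0.071898
P(Utility feed inoperative) [OR] = 1 − (1−0.34) × (1−0.15) × (1−0.22) = 0.562420
P(Bus B unavailable) [OR] = 1 − (1−0.562420) × (1−0.17) = 0.636809
P(Generator path down) [OR] = 1 − (1−0.04) × (1−0.33) × (1−0.43) = 0.633376
P(Distribution tier lost) [OR] = 1 − (1−0.14) × (1−0.02) × (1−0.42) = 0.511176
P(UPS chain 2 unavailable) [AND] = 0.633376 × 0.29 × 0.25 × 0.511176 = 0.023473
P(Data center power outage) [OR] = 1 − (1−0.071898) × (1−0.636809) × (1−0.023473) = 0.670834
Rounded to 4 decimal places: P(Data center power outage) ≈ 0.6708.

0.6708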